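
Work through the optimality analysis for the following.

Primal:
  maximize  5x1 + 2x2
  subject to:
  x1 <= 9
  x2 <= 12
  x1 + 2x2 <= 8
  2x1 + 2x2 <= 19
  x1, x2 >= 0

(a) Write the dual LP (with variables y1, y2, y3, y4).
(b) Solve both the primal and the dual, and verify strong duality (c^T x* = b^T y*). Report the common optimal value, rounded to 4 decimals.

The standard primal-dual pair for 'max c^T x s.t. A x <= b, x >= 0' is:
  Dual:  min b^T y  s.t.  A^T y >= c,  y >= 0.

So the dual LP is:
  minimize  9y1 + 12y2 + 8y3 + 19y4
  subject to:
    y1 + y3 + 2y4 >= 5
    y2 + 2y3 + 2y4 >= 2
    y1, y2, y3, y4 >= 0

Solving the primal: x* = (8, 0).
  primal value c^T x* = 40.
Solving the dual: y* = (0, 0, 5, 0).
  dual value b^T y* = 40.
Strong duality: c^T x* = b^T y*. Confirmed.

40


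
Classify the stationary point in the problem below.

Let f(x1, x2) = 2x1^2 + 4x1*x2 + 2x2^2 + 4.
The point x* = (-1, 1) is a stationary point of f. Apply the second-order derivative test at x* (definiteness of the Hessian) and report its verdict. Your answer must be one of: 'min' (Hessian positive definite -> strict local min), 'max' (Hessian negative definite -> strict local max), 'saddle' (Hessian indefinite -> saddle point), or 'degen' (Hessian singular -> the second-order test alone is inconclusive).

Compute the Hessian H = grad^2 f:
  H = [[4, 4], [4, 4]]
Verify stationarity: grad f(x*) = H x* + g = (0, 0).
Eigenvalues of H: 0, 8.
H has a zero eigenvalue (singular; positive semidefinite but not definite), so H is neither positive definite, negative definite, nor indefinite. The second-order test alone is inconclusive -> degen.
(Indeed, f is constant along the null direction of H through x*, so x* is not a strict local extremum.)

degen


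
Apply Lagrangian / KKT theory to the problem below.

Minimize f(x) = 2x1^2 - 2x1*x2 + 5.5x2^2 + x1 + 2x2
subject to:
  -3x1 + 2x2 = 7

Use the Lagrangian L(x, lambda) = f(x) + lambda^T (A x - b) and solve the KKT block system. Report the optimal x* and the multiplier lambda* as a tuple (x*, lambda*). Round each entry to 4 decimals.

Form the Lagrangian:
  L(x, lambda) = (1/2) x^T Q x + c^T x + lambda^T (A x - b)
Stationarity (grad_x L = 0): Q x + c + A^T lambda = 0.
Primal feasibility: A x = b.

This gives the KKT block system:
  [ Q   A^T ] [ x     ]   [-c ]
  [ A    0  ] [ lambda ] = [ b ]

Solving the linear system:
  x*      = (-2.4066, -0.1099)
  lambda* = (-2.8022)
  f(x*)   = 8.4945

x* = (-2.4066, -0.1099), lambda* = (-2.8022)


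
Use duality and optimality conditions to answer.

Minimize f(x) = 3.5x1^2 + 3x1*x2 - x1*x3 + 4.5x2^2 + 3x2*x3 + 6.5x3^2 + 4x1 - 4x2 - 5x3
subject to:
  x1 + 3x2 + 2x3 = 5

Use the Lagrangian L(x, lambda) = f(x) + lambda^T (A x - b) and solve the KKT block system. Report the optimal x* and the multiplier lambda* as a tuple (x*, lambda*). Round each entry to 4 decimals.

Form the Lagrangian:
  L(x, lambda) = (1/2) x^T Q x + c^T x + lambda^T (A x - b)
Stationarity (grad_x L = 0): Q x + c + A^T lambda = 0.
Primal feasibility: A x = b.

This gives the KKT block system:
  [ Q   A^T ] [ x     ]   [-c ]
  [ A    0  ] [ lambda ] = [ b ]

Solving the linear system:
  x*      = (-0.7387, 1.6126, 0.4505)
  lambda* = (-3.2162)
  f(x*)   = 2.2117

x* = (-0.7387, 1.6126, 0.4505), lambda* = (-3.2162)


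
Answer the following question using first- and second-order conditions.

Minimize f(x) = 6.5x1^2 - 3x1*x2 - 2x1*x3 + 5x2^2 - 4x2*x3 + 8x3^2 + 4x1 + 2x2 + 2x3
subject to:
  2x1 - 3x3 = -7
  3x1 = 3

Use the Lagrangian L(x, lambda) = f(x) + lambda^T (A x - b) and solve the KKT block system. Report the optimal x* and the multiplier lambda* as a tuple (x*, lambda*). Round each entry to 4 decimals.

Form the Lagrangian:
  L(x, lambda) = (1/2) x^T Q x + c^T x + lambda^T (A x - b)
Stationarity (grad_x L = 0): Q x + c + A^T lambda = 0.
Primal feasibility: A x = b.

This gives the KKT block system:
  [ Q   A^T ] [ x     ]   [-c ]
  [ A    0  ] [ lambda ] = [ b ]

Solving the linear system:
  x*      = (1, 1.3, 3)
  lambda* = (14.2667, -11.8778)
  f(x*)   = 74.05

x* = (1, 1.3, 3), lambda* = (14.2667, -11.8778)


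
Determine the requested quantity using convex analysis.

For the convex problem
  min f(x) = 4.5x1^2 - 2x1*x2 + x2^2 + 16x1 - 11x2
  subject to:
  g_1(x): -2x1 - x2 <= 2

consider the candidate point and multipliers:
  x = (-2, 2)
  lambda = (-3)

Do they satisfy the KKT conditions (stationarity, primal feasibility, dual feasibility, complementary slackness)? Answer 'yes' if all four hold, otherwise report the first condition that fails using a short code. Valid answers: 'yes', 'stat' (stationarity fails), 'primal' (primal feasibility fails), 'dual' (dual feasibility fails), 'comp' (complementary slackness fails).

Gradient of f: grad f(x) = Q x + c = (-6, -3)
Constraint values g_i(x) = a_i^T x - b_i:
  g_1((-2, 2)) = 0
Stationarity residual: grad f(x) + sum_i lambda_i a_i = (0, 0)
  -> stationarity OK
Primal feasibility (all g_i <= 0): OK
Dual feasibility (all lambda_i >= 0): FAILS
Complementary slackness (lambda_i * g_i(x) = 0 for all i): OK

Verdict: the first failing condition is dual_feasibility -> dual.

dual


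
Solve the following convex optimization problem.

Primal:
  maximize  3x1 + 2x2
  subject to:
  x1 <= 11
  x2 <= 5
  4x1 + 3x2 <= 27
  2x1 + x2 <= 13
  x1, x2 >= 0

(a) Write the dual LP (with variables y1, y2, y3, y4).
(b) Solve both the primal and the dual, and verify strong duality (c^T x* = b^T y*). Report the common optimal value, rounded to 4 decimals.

The standard primal-dual pair for 'max c^T x s.t. A x <= b, x >= 0' is:
  Dual:  min b^T y  s.t.  A^T y >= c,  y >= 0.

So the dual LP is:
  minimize  11y1 + 5y2 + 27y3 + 13y4
  subject to:
    y1 + 4y3 + 2y4 >= 3
    y2 + 3y3 + y4 >= 2
    y1, y2, y3, y4 >= 0

Solving the primal: x* = (6, 1).
  primal value c^T x* = 20.
Solving the dual: y* = (0, 0, 0.5, 0.5).
  dual value b^T y* = 20.
Strong duality: c^T x* = b^T y*. Confirmed.

20


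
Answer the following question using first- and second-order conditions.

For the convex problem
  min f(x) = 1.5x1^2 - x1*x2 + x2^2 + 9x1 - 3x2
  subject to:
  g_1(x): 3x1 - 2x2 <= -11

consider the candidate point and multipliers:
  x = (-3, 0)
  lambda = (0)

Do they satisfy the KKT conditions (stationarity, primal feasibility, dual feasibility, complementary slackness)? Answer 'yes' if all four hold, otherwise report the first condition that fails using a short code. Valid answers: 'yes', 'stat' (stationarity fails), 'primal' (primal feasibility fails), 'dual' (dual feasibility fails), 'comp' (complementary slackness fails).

Gradient of f: grad f(x) = Q x + c = (0, 0)
Constraint values g_i(x) = a_i^T x - b_i:
  g_1((-3, 0)) = 2
Stationarity residual: grad f(x) + sum_i lambda_i a_i = (0, 0)
  -> stationarity OK
Primal feasibility (all g_i <= 0): FAILS
Dual feasibility (all lambda_i >= 0): OK
Complementary slackness (lambda_i * g_i(x) = 0 for all i): OK

Verdict: the first failing condition is primal_feasibility -> primal.

primal


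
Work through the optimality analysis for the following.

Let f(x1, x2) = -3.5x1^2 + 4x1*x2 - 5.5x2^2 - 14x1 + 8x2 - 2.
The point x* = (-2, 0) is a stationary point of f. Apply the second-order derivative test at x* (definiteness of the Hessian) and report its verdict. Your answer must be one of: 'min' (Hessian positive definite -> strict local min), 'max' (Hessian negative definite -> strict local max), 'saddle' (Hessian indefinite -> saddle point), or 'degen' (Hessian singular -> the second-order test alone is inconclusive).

Compute the Hessian H = grad^2 f:
  H = [[-7, 4], [4, -11]]
Verify stationarity: grad f(x*) = H x* + g = (0, 0).
Eigenvalues of H: -13.4721, -4.5279.
Both eigenvalues < 0, so H is negative definite -> x* is a strict local max.

max


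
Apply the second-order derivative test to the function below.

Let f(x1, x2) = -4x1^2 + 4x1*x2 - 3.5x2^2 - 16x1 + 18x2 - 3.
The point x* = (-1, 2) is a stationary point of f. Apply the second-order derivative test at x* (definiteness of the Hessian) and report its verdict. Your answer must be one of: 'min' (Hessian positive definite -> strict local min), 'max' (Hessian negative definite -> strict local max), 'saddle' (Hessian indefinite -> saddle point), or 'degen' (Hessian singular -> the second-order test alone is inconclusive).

Compute the Hessian H = grad^2 f:
  H = [[-8, 4], [4, -7]]
Verify stationarity: grad f(x*) = H x* + g = (0, 0).
Eigenvalues of H: -11.5311, -3.4689.
Both eigenvalues < 0, so H is negative definite -> x* is a strict local max.

max


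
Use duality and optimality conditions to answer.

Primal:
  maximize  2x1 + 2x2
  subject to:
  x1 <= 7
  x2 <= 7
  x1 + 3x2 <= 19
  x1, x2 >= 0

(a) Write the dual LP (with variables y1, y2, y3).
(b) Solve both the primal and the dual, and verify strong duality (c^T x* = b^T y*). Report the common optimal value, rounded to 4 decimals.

The standard primal-dual pair for 'max c^T x s.t. A x <= b, x >= 0' is:
  Dual:  min b^T y  s.t.  A^T y >= c,  y >= 0.

So the dual LP is:
  minimize  7y1 + 7y2 + 19y3
  subject to:
    y1 + y3 >= 2
    y2 + 3y3 >= 2
    y1, y2, y3 >= 0

Solving the primal: x* = (7, 4).
  primal value c^T x* = 22.
Solving the dual: y* = (1.3333, 0, 0.6667).
  dual value b^T y* = 22.
Strong duality: c^T x* = b^T y*. Confirmed.

22


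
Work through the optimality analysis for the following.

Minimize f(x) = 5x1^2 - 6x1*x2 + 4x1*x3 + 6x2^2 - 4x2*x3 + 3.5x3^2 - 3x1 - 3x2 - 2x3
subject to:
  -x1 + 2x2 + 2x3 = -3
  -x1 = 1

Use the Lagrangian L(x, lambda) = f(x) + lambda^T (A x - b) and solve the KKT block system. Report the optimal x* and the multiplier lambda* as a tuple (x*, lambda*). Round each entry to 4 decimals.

Form the Lagrangian:
  L(x, lambda) = (1/2) x^T Q x + c^T x + lambda^T (A x - b)
Stationarity (grad_x L = 0): Q x + c + A^T lambda = 0.
Primal feasibility: A x = b.

This gives the KKT block system:
  [ Q   A^T ] [ x     ]   [-c ]
  [ A    0  ] [ lambda ] = [ b ]

Solving the linear system:
  x*      = (-1, -1.1481, -0.8519)
  lambda* = (3.6852, -13.2037)
  f(x*)   = 16.2037

x* = (-1, -1.1481, -0.8519), lambda* = (3.6852, -13.2037)


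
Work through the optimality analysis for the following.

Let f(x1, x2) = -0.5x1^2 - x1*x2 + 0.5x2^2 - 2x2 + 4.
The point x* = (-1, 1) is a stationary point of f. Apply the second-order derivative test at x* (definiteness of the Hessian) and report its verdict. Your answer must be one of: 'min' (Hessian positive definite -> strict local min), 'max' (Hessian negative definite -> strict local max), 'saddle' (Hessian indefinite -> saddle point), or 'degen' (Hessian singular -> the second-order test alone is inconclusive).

Compute the Hessian H = grad^2 f:
  H = [[-1, -1], [-1, 1]]
Verify stationarity: grad f(x*) = H x* + g = (0, 0).
Eigenvalues of H: -1.4142, 1.4142.
Eigenvalues have mixed signs, so H is indefinite -> x* is a saddle point.

saddle


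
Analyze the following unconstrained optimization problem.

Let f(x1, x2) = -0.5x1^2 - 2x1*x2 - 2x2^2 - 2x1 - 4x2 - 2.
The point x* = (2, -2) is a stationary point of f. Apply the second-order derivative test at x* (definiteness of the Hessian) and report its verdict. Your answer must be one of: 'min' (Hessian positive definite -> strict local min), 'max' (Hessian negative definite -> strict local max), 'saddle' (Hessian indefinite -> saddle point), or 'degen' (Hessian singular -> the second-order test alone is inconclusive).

Compute the Hessian H = grad^2 f:
  H = [[-1, -2], [-2, -4]]
Verify stationarity: grad f(x*) = H x* + g = (0, 0).
Eigenvalues of H: -5, 0.
H has a zero eigenvalue (singular; negative semidefinite but not definite), so H is neither positive definite, negative definite, nor indefinite. The second-order test alone is inconclusive -> degen.
(Indeed, f is constant along the null direction of H through x*, so x* is not a strict local extremum.)

degen


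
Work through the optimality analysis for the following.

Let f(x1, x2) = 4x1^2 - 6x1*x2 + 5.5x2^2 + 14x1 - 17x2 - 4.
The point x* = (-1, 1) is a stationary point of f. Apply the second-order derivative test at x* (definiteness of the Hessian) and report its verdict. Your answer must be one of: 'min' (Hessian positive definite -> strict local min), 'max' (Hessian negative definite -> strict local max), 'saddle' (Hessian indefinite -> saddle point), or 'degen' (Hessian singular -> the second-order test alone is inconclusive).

Compute the Hessian H = grad^2 f:
  H = [[8, -6], [-6, 11]]
Verify stationarity: grad f(x*) = H x* + g = (0, 0).
Eigenvalues of H: 3.3153, 15.6847.
Both eigenvalues > 0, so H is positive definite -> x* is a strict local min.

min


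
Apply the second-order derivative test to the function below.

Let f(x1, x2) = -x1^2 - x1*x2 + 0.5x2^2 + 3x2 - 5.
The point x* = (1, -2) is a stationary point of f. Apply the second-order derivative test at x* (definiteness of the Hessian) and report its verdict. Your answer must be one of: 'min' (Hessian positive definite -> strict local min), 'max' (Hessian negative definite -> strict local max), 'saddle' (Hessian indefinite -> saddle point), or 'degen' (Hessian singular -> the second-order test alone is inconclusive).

Compute the Hessian H = grad^2 f:
  H = [[-2, -1], [-1, 1]]
Verify stationarity: grad f(x*) = H x* + g = (0, 0).
Eigenvalues of H: -2.3028, 1.3028.
Eigenvalues have mixed signs, so H is indefinite -> x* is a saddle point.

saddle


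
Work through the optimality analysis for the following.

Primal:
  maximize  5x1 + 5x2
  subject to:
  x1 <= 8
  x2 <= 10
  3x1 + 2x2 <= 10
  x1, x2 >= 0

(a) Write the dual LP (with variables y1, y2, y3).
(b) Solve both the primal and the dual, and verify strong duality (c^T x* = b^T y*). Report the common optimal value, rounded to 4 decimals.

The standard primal-dual pair for 'max c^T x s.t. A x <= b, x >= 0' is:
  Dual:  min b^T y  s.t.  A^T y >= c,  y >= 0.

So the dual LP is:
  minimize  8y1 + 10y2 + 10y3
  subject to:
    y1 + 3y3 >= 5
    y2 + 2y3 >= 5
    y1, y2, y3 >= 0

Solving the primal: x* = (0, 5).
  primal value c^T x* = 25.
Solving the dual: y* = (0, 0, 2.5).
  dual value b^T y* = 25.
Strong duality: c^T x* = b^T y*. Confirmed.

25


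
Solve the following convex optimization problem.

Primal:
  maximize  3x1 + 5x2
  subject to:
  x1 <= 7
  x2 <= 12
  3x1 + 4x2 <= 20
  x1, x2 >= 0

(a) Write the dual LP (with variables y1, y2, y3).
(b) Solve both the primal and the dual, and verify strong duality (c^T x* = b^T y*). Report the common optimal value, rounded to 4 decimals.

The standard primal-dual pair for 'max c^T x s.t. A x <= b, x >= 0' is:
  Dual:  min b^T y  s.t.  A^T y >= c,  y >= 0.

So the dual LP is:
  minimize  7y1 + 12y2 + 20y3
  subject to:
    y1 + 3y3 >= 3
    y2 + 4y3 >= 5
    y1, y2, y3 >= 0

Solving the primal: x* = (0, 5).
  primal value c^T x* = 25.
Solving the dual: y* = (0, 0, 1.25).
  dual value b^T y* = 25.
Strong duality: c^T x* = b^T y*. Confirmed.

25


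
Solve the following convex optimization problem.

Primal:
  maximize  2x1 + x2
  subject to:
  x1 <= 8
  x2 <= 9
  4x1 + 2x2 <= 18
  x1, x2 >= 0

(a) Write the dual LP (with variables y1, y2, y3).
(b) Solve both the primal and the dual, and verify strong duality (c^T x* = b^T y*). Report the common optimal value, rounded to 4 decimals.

The standard primal-dual pair for 'max c^T x s.t. A x <= b, x >= 0' is:
  Dual:  min b^T y  s.t.  A^T y >= c,  y >= 0.

So the dual LP is:
  minimize  8y1 + 9y2 + 18y3
  subject to:
    y1 + 4y3 >= 2
    y2 + 2y3 >= 1
    y1, y2, y3 >= 0

Solving the primal: x* = (4.5, 0).
  primal value c^T x* = 9.
Solving the dual: y* = (0, 0, 0.5).
  dual value b^T y* = 9.
Strong duality: c^T x* = b^T y*. Confirmed.

9


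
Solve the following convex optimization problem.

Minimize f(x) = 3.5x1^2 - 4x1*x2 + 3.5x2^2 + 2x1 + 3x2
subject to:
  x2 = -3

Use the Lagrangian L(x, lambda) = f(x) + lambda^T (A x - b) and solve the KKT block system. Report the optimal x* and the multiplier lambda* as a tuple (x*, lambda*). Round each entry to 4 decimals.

Form the Lagrangian:
  L(x, lambda) = (1/2) x^T Q x + c^T x + lambda^T (A x - b)
Stationarity (grad_x L = 0): Q x + c + A^T lambda = 0.
Primal feasibility: A x = b.

This gives the KKT block system:
  [ Q   A^T ] [ x     ]   [-c ]
  [ A    0  ] [ lambda ] = [ b ]

Solving the linear system:
  x*      = (-2, -3)
  lambda* = (10)
  f(x*)   = 8.5

x* = (-2, -3), lambda* = (10)


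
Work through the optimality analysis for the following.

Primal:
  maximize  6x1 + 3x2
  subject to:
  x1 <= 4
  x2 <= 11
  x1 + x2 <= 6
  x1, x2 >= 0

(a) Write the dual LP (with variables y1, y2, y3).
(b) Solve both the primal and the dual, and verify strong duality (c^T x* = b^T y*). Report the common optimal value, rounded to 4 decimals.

The standard primal-dual pair for 'max c^T x s.t. A x <= b, x >= 0' is:
  Dual:  min b^T y  s.t.  A^T y >= c,  y >= 0.

So the dual LP is:
  minimize  4y1 + 11y2 + 6y3
  subject to:
    y1 + y3 >= 6
    y2 + y3 >= 3
    y1, y2, y3 >= 0

Solving the primal: x* = (4, 2).
  primal value c^T x* = 30.
Solving the dual: y* = (3, 0, 3).
  dual value b^T y* = 30.
Strong duality: c^T x* = b^T y*. Confirmed.

30


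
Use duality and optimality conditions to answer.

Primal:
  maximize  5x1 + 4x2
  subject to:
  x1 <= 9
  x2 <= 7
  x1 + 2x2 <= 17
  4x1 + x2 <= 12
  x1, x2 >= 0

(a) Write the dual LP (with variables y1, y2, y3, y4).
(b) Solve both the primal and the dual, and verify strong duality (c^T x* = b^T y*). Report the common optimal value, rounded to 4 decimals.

The standard primal-dual pair for 'max c^T x s.t. A x <= b, x >= 0' is:
  Dual:  min b^T y  s.t.  A^T y >= c,  y >= 0.

So the dual LP is:
  minimize  9y1 + 7y2 + 17y3 + 12y4
  subject to:
    y1 + y3 + 4y4 >= 5
    y2 + 2y3 + y4 >= 4
    y1, y2, y3, y4 >= 0

Solving the primal: x* = (1.25, 7).
  primal value c^T x* = 34.25.
Solving the dual: y* = (0, 2.75, 0, 1.25).
  dual value b^T y* = 34.25.
Strong duality: c^T x* = b^T y*. Confirmed.

34.25


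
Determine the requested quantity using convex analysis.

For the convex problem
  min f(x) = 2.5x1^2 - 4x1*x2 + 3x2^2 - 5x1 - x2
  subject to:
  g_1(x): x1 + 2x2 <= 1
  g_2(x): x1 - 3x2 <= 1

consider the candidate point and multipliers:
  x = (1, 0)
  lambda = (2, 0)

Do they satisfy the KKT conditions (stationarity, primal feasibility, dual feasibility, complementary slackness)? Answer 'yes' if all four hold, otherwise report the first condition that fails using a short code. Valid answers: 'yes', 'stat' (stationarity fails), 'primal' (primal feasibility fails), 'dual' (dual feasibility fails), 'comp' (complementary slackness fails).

Gradient of f: grad f(x) = Q x + c = (0, -5)
Constraint values g_i(x) = a_i^T x - b_i:
  g_1((1, 0)) = 0
  g_2((1, 0)) = 0
Stationarity residual: grad f(x) + sum_i lambda_i a_i = (2, -1)
  -> stationarity FAILS
Primal feasibility (all g_i <= 0): OK
Dual feasibility (all lambda_i >= 0): OK
Complementary slackness (lambda_i * g_i(x) = 0 for all i): OK

Verdict: the first failing condition is stationarity -> stat.

stat


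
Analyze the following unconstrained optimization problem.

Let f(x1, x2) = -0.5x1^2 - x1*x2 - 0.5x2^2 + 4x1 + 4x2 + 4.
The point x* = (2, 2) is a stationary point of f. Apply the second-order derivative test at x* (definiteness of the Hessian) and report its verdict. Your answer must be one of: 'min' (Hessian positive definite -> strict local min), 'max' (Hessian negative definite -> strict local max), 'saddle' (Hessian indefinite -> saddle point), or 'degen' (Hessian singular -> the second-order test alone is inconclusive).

Compute the Hessian H = grad^2 f:
  H = [[-1, -1], [-1, -1]]
Verify stationarity: grad f(x*) = H x* + g = (0, 0).
Eigenvalues of H: -2, 0.
H has a zero eigenvalue (singular; negative semidefinite but not definite), so H is neither positive definite, negative definite, nor indefinite. The second-order test alone is inconclusive -> degen.
(Indeed, f is constant along the null direction of H through x*, so x* is not a strict local extremum.)

degen


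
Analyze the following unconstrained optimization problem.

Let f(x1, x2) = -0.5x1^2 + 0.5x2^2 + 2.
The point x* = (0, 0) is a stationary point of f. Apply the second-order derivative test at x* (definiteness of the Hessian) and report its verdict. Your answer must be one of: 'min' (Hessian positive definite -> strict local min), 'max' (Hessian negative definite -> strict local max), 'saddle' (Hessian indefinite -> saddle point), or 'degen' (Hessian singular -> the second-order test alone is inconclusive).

Compute the Hessian H = grad^2 f:
  H = [[-1, 0], [0, 1]]
Verify stationarity: grad f(x*) = H x* + g = (0, 0).
Eigenvalues of H: -1, 1.
Eigenvalues have mixed signs, so H is indefinite -> x* is a saddle point.

saddle


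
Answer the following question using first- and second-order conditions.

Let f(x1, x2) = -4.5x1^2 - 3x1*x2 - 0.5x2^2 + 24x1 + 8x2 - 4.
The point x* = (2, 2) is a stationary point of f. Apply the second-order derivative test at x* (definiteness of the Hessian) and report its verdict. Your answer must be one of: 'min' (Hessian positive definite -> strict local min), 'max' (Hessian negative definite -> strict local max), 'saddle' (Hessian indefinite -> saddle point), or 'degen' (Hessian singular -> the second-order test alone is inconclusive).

Compute the Hessian H = grad^2 f:
  H = [[-9, -3], [-3, -1]]
Verify stationarity: grad f(x*) = H x* + g = (0, 0).
Eigenvalues of H: -10, 0.
H has a zero eigenvalue (singular; negative semidefinite but not definite), so H is neither positive definite, negative definite, nor indefinite. The second-order test alone is inconclusive -> degen.
(Indeed, f is constant along the null direction of H through x*, so x* is not a strict local extremum.)

degen


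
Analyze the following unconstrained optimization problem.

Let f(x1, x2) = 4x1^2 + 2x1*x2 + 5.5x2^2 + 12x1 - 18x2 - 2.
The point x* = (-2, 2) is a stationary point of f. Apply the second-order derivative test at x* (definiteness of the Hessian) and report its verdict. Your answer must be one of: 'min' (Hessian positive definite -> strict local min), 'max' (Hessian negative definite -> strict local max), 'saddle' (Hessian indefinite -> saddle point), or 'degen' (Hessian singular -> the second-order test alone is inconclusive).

Compute the Hessian H = grad^2 f:
  H = [[8, 2], [2, 11]]
Verify stationarity: grad f(x*) = H x* + g = (0, 0).
Eigenvalues of H: 7, 12.
Both eigenvalues > 0, so H is positive definite -> x* is a strict local min.

min


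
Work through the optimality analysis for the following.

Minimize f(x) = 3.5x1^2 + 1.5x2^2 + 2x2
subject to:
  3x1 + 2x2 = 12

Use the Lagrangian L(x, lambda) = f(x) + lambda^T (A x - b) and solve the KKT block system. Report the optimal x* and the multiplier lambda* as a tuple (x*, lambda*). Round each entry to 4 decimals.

Form the Lagrangian:
  L(x, lambda) = (1/2) x^T Q x + c^T x + lambda^T (A x - b)
Stationarity (grad_x L = 0): Q x + c + A^T lambda = 0.
Primal feasibility: A x = b.

This gives the KKT block system:
  [ Q   A^T ] [ x     ]   [-c ]
  [ A    0  ] [ lambda ] = [ b ]

Solving the linear system:
  x*      = (2.1818, 2.7273)
  lambda* = (-5.0909)
  f(x*)   = 33.2727

x* = (2.1818, 2.7273), lambda* = (-5.0909)


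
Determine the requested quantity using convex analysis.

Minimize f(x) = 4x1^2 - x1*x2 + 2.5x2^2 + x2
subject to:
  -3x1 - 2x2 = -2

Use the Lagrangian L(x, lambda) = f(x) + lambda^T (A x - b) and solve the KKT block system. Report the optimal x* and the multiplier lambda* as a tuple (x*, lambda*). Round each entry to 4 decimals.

Form the Lagrangian:
  L(x, lambda) = (1/2) x^T Q x + c^T x + lambda^T (A x - b)
Stationarity (grad_x L = 0): Q x + c + A^T lambda = 0.
Primal feasibility: A x = b.

This gives the KKT block system:
  [ Q   A^T ] [ x     ]   [-c ]
  [ A    0  ] [ lambda ] = [ b ]

Solving the linear system:
  x*      = (0.4494, 0.3258)
  lambda* = (1.0899)
  f(x*)   = 1.2528

x* = (0.4494, 0.3258), lambda* = (1.0899)


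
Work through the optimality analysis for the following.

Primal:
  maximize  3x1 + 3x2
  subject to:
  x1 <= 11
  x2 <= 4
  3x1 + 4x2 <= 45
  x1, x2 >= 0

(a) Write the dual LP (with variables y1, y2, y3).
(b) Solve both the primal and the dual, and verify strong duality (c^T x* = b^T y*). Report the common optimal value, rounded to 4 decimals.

The standard primal-dual pair for 'max c^T x s.t. A x <= b, x >= 0' is:
  Dual:  min b^T y  s.t.  A^T y >= c,  y >= 0.

So the dual LP is:
  minimize  11y1 + 4y2 + 45y3
  subject to:
    y1 + 3y3 >= 3
    y2 + 4y3 >= 3
    y1, y2, y3 >= 0

Solving the primal: x* = (11, 3).
  primal value c^T x* = 42.
Solving the dual: y* = (0.75, 0, 0.75).
  dual value b^T y* = 42.
Strong duality: c^T x* = b^T y*. Confirmed.

42


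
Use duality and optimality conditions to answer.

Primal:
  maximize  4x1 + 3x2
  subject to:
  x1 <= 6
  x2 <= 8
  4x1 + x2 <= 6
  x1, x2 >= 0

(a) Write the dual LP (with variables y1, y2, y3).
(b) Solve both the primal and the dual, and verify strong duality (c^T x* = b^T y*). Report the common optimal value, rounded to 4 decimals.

The standard primal-dual pair for 'max c^T x s.t. A x <= b, x >= 0' is:
  Dual:  min b^T y  s.t.  A^T y >= c,  y >= 0.

So the dual LP is:
  minimize  6y1 + 8y2 + 6y3
  subject to:
    y1 + 4y3 >= 4
    y2 + y3 >= 3
    y1, y2, y3 >= 0

Solving the primal: x* = (0, 6).
  primal value c^T x* = 18.
Solving the dual: y* = (0, 0, 3).
  dual value b^T y* = 18.
Strong duality: c^T x* = b^T y*. Confirmed.

18


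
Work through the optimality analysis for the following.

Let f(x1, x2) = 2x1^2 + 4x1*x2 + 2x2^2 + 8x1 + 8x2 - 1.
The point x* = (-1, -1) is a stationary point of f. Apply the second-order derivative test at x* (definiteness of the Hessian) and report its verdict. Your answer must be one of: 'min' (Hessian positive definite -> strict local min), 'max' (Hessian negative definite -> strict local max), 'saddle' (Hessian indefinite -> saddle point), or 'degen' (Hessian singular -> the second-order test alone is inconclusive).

Compute the Hessian H = grad^2 f:
  H = [[4, 4], [4, 4]]
Verify stationarity: grad f(x*) = H x* + g = (0, 0).
Eigenvalues of H: 0, 8.
H has a zero eigenvalue (singular; positive semidefinite but not definite), so H is neither positive definite, negative definite, nor indefinite. The second-order test alone is inconclusive -> degen.
(Indeed, f is constant along the null direction of H through x*, so x* is not a strict local extremum.)

degen


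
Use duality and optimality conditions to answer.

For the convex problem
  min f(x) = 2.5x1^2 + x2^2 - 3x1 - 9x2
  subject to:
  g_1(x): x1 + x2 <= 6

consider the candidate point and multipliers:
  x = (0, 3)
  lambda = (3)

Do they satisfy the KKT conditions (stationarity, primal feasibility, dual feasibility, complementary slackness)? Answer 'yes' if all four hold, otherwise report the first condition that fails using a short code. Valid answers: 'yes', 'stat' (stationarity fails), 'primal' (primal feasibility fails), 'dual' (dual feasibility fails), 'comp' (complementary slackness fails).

Gradient of f: grad f(x) = Q x + c = (-3, -3)
Constraint values g_i(x) = a_i^T x - b_i:
  g_1((0, 3)) = -3
Stationarity residual: grad f(x) + sum_i lambda_i a_i = (0, 0)
  -> stationarity OK
Primal feasibility (all g_i <= 0): OK
Dual feasibility (all lambda_i >= 0): OK
Complementary slackness (lambda_i * g_i(x) = 0 for all i): FAILS

Verdict: the first failing condition is complementary_slackness -> comp.

comp


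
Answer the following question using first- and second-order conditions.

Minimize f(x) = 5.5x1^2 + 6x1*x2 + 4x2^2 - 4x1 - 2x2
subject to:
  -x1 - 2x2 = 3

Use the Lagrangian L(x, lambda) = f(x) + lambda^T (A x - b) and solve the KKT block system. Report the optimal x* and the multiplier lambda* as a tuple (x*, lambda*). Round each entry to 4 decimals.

Form the Lagrangian:
  L(x, lambda) = (1/2) x^T Q x + c^T x + lambda^T (A x - b)
Stationarity (grad_x L = 0): Q x + c + A^T lambda = 0.
Primal feasibility: A x = b.

This gives the KKT block system:
  [ Q   A^T ] [ x     ]   [-c ]
  [ A    0  ] [ lambda ] = [ b ]

Solving the linear system:
  x*      = (0.8571, -1.9286)
  lambda* = (-6.1429)
  f(x*)   = 9.4286

x* = (0.8571, -1.9286), lambda* = (-6.1429)


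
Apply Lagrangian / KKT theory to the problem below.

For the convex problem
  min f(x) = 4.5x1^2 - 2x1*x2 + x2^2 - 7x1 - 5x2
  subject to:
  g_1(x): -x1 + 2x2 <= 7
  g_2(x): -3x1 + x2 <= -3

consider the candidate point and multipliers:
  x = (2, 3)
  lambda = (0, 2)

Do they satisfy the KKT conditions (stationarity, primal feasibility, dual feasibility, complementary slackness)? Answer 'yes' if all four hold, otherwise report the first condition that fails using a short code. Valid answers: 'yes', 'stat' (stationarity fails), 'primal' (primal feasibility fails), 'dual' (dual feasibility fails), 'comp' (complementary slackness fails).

Gradient of f: grad f(x) = Q x + c = (5, -3)
Constraint values g_i(x) = a_i^T x - b_i:
  g_1((2, 3)) = -3
  g_2((2, 3)) = 0
Stationarity residual: grad f(x) + sum_i lambda_i a_i = (-1, -1)
  -> stationarity FAILS
Primal feasibility (all g_i <= 0): OK
Dual feasibility (all lambda_i >= 0): OK
Complementary slackness (lambda_i * g_i(x) = 0 for all i): OK

Verdict: the first failing condition is stationarity -> stat.

stat


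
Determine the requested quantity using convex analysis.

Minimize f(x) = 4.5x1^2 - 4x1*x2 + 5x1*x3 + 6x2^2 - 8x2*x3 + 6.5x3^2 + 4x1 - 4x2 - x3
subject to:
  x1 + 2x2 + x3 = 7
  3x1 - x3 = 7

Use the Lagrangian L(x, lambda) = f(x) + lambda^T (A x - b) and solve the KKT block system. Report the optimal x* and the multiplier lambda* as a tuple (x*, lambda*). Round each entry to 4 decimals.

Form the Lagrangian:
  L(x, lambda) = (1/2) x^T Q x + c^T x + lambda^T (A x - b)
Stationarity (grad_x L = 0): Q x + c + A^T lambda = 0.
Primal feasibility: A x = b.

This gives the KKT block system:
  [ Q   A^T ] [ x     ]   [-c ]
  [ A    0  ] [ lambda ] = [ b ]

Solving the linear system:
  x*      = (2.4525, 2.0949, 0.3576)
  lambda* = (-4.2342, -5.0823)
  f(x*)   = 33.144

x* = (2.4525, 2.0949, 0.3576), lambda* = (-4.2342, -5.0823)


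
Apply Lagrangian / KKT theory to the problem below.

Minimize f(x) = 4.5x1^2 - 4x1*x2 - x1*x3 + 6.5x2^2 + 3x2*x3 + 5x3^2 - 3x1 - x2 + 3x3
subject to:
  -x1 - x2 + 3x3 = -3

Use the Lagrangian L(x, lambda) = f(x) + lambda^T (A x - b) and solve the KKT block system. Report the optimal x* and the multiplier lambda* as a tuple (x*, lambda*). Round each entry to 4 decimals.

Form the Lagrangian:
  L(x, lambda) = (1/2) x^T Q x + c^T x + lambda^T (A x - b)
Stationarity (grad_x L = 0): Q x + c + A^T lambda = 0.
Primal feasibility: A x = b.

This gives the KKT block system:
  [ Q   A^T ] [ x     ]   [-c ]
  [ A    0  ] [ lambda ] = [ b ]

Solving the linear system:
  x*      = (0.5698, 0.4717, -0.6528)
  lambda* = (0.8943)
  f(x*)   = -0.7283

x* = (0.5698, 0.4717, -0.6528), lambda* = (0.8943)


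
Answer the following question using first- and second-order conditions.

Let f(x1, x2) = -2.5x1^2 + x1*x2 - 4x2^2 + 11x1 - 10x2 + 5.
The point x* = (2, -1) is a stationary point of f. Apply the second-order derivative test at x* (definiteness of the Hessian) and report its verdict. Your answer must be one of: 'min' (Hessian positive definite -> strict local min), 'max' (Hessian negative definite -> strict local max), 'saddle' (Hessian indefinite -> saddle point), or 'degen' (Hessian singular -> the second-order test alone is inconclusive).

Compute the Hessian H = grad^2 f:
  H = [[-5, 1], [1, -8]]
Verify stationarity: grad f(x*) = H x* + g = (0, 0).
Eigenvalues of H: -8.3028, -4.6972.
Both eigenvalues < 0, so H is negative definite -> x* is a strict local max.

max


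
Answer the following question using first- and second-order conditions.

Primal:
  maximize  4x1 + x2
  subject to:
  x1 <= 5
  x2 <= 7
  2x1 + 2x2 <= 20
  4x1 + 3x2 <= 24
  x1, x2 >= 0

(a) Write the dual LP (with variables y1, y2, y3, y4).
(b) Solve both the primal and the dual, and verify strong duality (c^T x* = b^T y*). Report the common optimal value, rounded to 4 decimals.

The standard primal-dual pair for 'max c^T x s.t. A x <= b, x >= 0' is:
  Dual:  min b^T y  s.t.  A^T y >= c,  y >= 0.

So the dual LP is:
  minimize  5y1 + 7y2 + 20y3 + 24y4
  subject to:
    y1 + 2y3 + 4y4 >= 4
    y2 + 2y3 + 3y4 >= 1
    y1, y2, y3, y4 >= 0

Solving the primal: x* = (5, 1.3333).
  primal value c^T x* = 21.3333.
Solving the dual: y* = (2.6667, 0, 0, 0.3333).
  dual value b^T y* = 21.3333.
Strong duality: c^T x* = b^T y*. Confirmed.

21.3333


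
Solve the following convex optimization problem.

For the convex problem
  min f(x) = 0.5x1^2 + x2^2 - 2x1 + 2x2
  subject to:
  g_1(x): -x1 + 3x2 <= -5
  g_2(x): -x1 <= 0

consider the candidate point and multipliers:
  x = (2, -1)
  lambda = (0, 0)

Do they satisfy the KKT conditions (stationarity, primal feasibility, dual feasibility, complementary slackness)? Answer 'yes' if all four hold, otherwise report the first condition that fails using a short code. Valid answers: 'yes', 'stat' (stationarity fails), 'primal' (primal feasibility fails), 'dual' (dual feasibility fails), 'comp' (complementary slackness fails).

Gradient of f: grad f(x) = Q x + c = (0, 0)
Constraint values g_i(x) = a_i^T x - b_i:
  g_1((2, -1)) = 0
  g_2((2, -1)) = -2
Stationarity residual: grad f(x) + sum_i lambda_i a_i = (0, 0)
  -> stationarity OK
Primal feasibility (all g_i <= 0): OK
Dual feasibility (all lambda_i >= 0): OK
Complementary slackness (lambda_i * g_i(x) = 0 for all i): OK

Verdict: yes, KKT holds.

yes


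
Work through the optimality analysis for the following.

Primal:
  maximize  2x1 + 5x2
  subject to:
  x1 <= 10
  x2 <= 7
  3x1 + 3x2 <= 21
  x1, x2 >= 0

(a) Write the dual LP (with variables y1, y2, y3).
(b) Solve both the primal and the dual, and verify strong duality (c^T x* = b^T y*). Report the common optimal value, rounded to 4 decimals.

The standard primal-dual pair for 'max c^T x s.t. A x <= b, x >= 0' is:
  Dual:  min b^T y  s.t.  A^T y >= c,  y >= 0.

So the dual LP is:
  minimize  10y1 + 7y2 + 21y3
  subject to:
    y1 + 3y3 >= 2
    y2 + 3y3 >= 5
    y1, y2, y3 >= 0

Solving the primal: x* = (0, 7).
  primal value c^T x* = 35.
Solving the dual: y* = (0, 3, 0.6667).
  dual value b^T y* = 35.
Strong duality: c^T x* = b^T y*. Confirmed.

35


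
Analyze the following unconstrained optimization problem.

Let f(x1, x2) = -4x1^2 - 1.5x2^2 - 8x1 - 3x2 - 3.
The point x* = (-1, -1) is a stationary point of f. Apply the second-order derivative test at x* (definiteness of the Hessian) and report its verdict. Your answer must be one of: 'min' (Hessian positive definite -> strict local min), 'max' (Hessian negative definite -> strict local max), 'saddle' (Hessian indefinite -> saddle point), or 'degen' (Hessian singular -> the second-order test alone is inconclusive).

Compute the Hessian H = grad^2 f:
  H = [[-8, 0], [0, -3]]
Verify stationarity: grad f(x*) = H x* + g = (0, 0).
Eigenvalues of H: -8, -3.
Both eigenvalues < 0, so H is negative definite -> x* is a strict local max.

max


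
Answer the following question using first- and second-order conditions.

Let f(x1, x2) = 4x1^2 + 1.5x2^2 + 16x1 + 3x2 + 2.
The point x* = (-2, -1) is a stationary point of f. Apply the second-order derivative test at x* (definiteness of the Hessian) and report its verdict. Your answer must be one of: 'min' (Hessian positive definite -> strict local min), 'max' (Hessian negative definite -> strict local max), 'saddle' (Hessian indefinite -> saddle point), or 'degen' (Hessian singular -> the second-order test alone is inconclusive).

Compute the Hessian H = grad^2 f:
  H = [[8, 0], [0, 3]]
Verify stationarity: grad f(x*) = H x* + g = (0, 0).
Eigenvalues of H: 3, 8.
Both eigenvalues > 0, so H is positive definite -> x* is a strict local min.

min


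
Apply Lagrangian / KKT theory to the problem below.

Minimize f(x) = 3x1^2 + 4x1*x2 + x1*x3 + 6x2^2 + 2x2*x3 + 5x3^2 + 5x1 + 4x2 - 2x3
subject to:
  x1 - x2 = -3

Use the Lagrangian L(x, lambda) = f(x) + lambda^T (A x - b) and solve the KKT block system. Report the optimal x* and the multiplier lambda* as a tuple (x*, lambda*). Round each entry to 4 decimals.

Form the Lagrangian:
  L(x, lambda) = (1/2) x^T Q x + c^T x + lambda^T (A x - b)
Stationarity (grad_x L = 0): Q x + c + A^T lambda = 0.
Primal feasibility: A x = b.

This gives the KKT block system:
  [ Q   A^T ] [ x     ]   [-c ]
  [ A    0  ] [ lambda ] = [ b ]

Solving the linear system:
  x*      = (-2.2231, 0.7769, 0.2669)
  lambda* = (4.9641)
  f(x*)   = 3.1753

x* = (-2.2231, 0.7769, 0.2669), lambda* = (4.9641)


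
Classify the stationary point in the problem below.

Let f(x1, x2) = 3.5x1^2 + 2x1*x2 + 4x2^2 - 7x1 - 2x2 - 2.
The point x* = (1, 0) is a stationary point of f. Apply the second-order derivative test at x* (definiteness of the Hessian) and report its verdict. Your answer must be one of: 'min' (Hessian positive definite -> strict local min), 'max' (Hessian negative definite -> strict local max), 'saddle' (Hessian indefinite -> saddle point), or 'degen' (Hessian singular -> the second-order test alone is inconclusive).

Compute the Hessian H = grad^2 f:
  H = [[7, 2], [2, 8]]
Verify stationarity: grad f(x*) = H x* + g = (0, 0).
Eigenvalues of H: 5.4384, 9.5616.
Both eigenvalues > 0, so H is positive definite -> x* is a strict local min.

min


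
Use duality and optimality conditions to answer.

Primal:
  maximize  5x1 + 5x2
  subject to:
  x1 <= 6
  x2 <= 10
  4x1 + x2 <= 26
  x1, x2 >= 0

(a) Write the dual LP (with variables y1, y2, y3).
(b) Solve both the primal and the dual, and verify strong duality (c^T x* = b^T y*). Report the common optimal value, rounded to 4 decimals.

The standard primal-dual pair for 'max c^T x s.t. A x <= b, x >= 0' is:
  Dual:  min b^T y  s.t.  A^T y >= c,  y >= 0.

So the dual LP is:
  minimize  6y1 + 10y2 + 26y3
  subject to:
    y1 + 4y3 >= 5
    y2 + y3 >= 5
    y1, y2, y3 >= 0

Solving the primal: x* = (4, 10).
  primal value c^T x* = 70.
Solving the dual: y* = (0, 3.75, 1.25).
  dual value b^T y* = 70.
Strong duality: c^T x* = b^T y*. Confirmed.

70


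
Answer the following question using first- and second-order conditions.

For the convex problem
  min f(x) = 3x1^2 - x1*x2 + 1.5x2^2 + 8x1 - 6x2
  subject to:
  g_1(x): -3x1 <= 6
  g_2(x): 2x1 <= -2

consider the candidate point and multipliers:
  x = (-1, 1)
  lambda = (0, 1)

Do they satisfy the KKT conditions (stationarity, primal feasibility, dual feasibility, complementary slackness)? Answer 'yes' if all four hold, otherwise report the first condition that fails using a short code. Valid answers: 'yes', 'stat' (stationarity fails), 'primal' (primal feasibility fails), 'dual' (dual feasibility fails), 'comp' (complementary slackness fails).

Gradient of f: grad f(x) = Q x + c = (1, -2)
Constraint values g_i(x) = a_i^T x - b_i:
  g_1((-1, 1)) = -3
  g_2((-1, 1)) = 0
Stationarity residual: grad f(x) + sum_i lambda_i a_i = (3, -2)
  -> stationarity FAILS
Primal feasibility (all g_i <= 0): OK
Dual feasibility (all lambda_i >= 0): OK
Complementary slackness (lambda_i * g_i(x) = 0 for all i): OK

Verdict: the first failing condition is stationarity -> stat.

stat


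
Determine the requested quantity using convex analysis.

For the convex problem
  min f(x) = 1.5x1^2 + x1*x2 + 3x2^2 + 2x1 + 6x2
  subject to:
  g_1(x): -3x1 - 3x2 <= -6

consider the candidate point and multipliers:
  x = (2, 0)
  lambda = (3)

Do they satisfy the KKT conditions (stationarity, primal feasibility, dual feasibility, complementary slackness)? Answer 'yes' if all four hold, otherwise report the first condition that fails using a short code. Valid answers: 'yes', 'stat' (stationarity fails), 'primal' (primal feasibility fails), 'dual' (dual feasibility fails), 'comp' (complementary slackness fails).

Gradient of f: grad f(x) = Q x + c = (8, 8)
Constraint values g_i(x) = a_i^T x - b_i:
  g_1((2, 0)) = 0
Stationarity residual: grad f(x) + sum_i lambda_i a_i = (-1, -1)
  -> stationarity FAILS
Primal feasibility (all g_i <= 0): OK
Dual feasibility (all lambda_i >= 0): OK
Complementary slackness (lambda_i * g_i(x) = 0 for all i): OK

Verdict: the first failing condition is stationarity -> stat.

stat
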